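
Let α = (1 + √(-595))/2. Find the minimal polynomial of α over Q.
m_α(x) = x^2 - x + 149

From 2α - 1 = √(-595), squaring gives (2α - 1)^2 = -595, i.e. 4α^2 - 4α + 1 = -595, so α^2 - α + (1 + 595)/4 = 0. Since -595 ≡ 1 (mod 4), (1 + 595)/4 = 149 ∈ Z. The polynomial x^2 - x + 149 has discriminant 1 - 4·(149) = -595, which is not a perfect square in Q (d = -595 is squarefree and ≠ 1), so x^2 - x + 149 is irreducible over Q. It is the minimal polynomial of α.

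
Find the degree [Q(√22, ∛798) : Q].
[Q(√22, ∛798) : Q] = 6

Let L = Q(√22, ∛798). Since Q(√22) ⊂ L and [Q(√22):Q] = 2, the tower law gives 2 | [L:Q]. Likewise Q(∛798) ⊂ L with [Q(∛798):Q] = 3 (because 798 is not a perfect cube), so 3 | [L:Q]. As gcd(2,3) = 1, [L:Q] is divisible by 6. Conversely L is generated over Q by √22 and ∛798, so [L:Q] ≤ 2·3 = 6. Therefore [Q(√22, ∛798) : Q] = 6.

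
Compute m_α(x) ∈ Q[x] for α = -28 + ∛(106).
m_α(x) = x^3 + 84x^2 + 2352x + 21846

Set β = α + 28 = ∛(106), so β^3 = 106. Then (α + 28)^3 - 106 = 0, i.e. α is a root of g(x) = (x + 28)^3 - 106 = x^3 + 84x^2 + 2352x + 21846. Since g(x) = h(x + 28) where h(x) = x^3 - 106, and h is irreducible over Q (because 106 is not a perfect cube, so h has no rational root, and a monic cubic with no rational root is irreducible), g is also irreducible (irreducibility is preserved under the substitution x → x + 28). Hence m_α(x) = x^3 + 84x^2 + 2352x + 21846.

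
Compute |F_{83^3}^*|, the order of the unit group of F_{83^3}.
|F_{83^3}^*| = 571786

F_{83^3} has 83^3 = 571787 elements; its multiplicative group consists of all nonzero elements, so |F_{83^3}^*| = 571787 - 1 = 571786. (It is cyclic since any finite subgroup of the multiplicative group of a field is cyclic.)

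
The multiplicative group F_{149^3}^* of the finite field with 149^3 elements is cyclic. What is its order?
|F_{149^3}^*| = 3307948

F_{149^3} has 149^3 = 3307949 elements; its multiplicative group consists of all nonzero elements, so |F_{149^3}^*| = 3307949 - 1 = 3307948. (It is cyclic since any finite subgroup of the multiplicative group of a field is cyclic.)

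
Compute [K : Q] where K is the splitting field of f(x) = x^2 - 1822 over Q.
[K : Q] = 2

f(x) = x^2 - 1822 factors as (x - √1822)(x + √1822). The splitting field is K = Q(√1822). Since 1822 is squarefree and > 1, it is not a perfect square, so x^2 - 1822 is irreducible over Q and [Q(√1822) : Q] = 2. Hence [K : Q] = 2.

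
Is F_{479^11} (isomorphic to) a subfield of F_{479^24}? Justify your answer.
No: F_{479^11} is not a subfield of F_{479^24}

F_{p^m} embeds in F_{p^n} iff m | n. Here 11 ∤ 24 (since 24 = 2·11 + 2 with remainder 2 ≠ 0), so F_{479^11} is not a subfield of F_{479^24}. Equivalently: if it were, the tower law would give 11 = [F_{479^11}:F_479] dividing [F_{479^24}:F_479] = 24, contradiction.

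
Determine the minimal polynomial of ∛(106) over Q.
m_α(x) = x^3 - 106

α satisfies α^3 = 106, so x^3 - 106 annihilates α. By the rational root test, a rational root p/q (in lowest terms) of x^3 - 106 would satisfy p^3 = 106 q^3, forcing q = 1 and p^3 = 106; but 106 is not a perfect cube, contradiction. A monic cubic over Q with no rational root is irreducible (any nontrivial factorization would include a linear factor). Hence x^3 - 106 is the minimal polynomial of α, and in particular [Q(α):Q] = 3.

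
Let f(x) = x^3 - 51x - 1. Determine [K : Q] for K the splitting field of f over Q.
[K : Q] = 6

By the rational root test, any rational root of the monic integer polynomial f(x) = x^3 - 51x - 1 must be an integer dividing the constant term -1, i.e. one of ±{1}. Evaluating: f(1) = -51, f(-1) = 49; none is 0, so f has no rational root and is therefore irreducible over Q (a cubic with no linear factor over a field is irreducible). For an irreducible cubic, the Galois group is A_3 or S_3 according as the discriminant disc(f) = -4a^3 - 27b^2 = -4·(-51)^3 - 27·(-1)^2 = 530577 is or is not a square in Q. Here disc(f) = 530577 is not a perfect square in Q, so the Galois group of f over Q is not contained in A_3 and must be all of S_3. The splitting field has degree |S_3| = 6 over Q, so [K : Q] = 6.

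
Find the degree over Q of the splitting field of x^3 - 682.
[K : Q] = 6

The roots of x^3 - 682 are ∛682, ω∛682, ω^2∛682 where ω = e^(2πi/3) is a primitive cube root of unity, so K = Q(∛682, ω). Now [Q(∛682):Q] = 3 (since 682 is not a perfect cube, x^3 - 682 is irreducible) and [Q(ω):Q] = 2. Both 2 and 3 divide [K:Q], and [K:Q] ≤ 3·2 = 6, so [K:Q] = 6. (Equivalently: Q(∛682) ⊂ R but ω ∉ R, so [K : Q(∛682)] = 2.)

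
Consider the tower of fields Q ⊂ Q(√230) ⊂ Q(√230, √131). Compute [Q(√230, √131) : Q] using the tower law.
[Q(√230, √131) : Q] = 4

[Q(√230):Q] = 2 (min poly x^2 - 230, irreducible since 230 is squarefree > 1). For the top step, suppose √131 ∈ Q(√230), say √131 = c + d√230 with c, d ∈ Q. Squaring: 131 = c^2 + 230d^2 + 2cd√230. Since √230 ∉ Q this forces 2cd = 0. If d = 0 then √131 = c ∈ Q, contradicting 131 squarefree > 1. If c = 0 then 131 = 230d^2, so 230·131 = (230d)^2 is a perfect square in Q — but 230·131 = 30130 is not a perfect square (since 230 and 131 are distinct squarefree integers). Contradiction. Hence √131 ∉ Q(√230), so x^2 - 131 stays irreducible over Q(√230) and [Q(√230, √131) : Q(√230)] = 2. By the tower law, [Q(√230, √131) : Q] = 2 · 2 = 4.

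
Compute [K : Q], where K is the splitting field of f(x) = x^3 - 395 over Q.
[K : Q] = 6

The roots of x^3 - 395 are ∛395, ω∛395, ω^2∛395 where ω = e^(2πi/3) is a primitive cube root of unity, so K = Q(∛395, ω). Now [Q(∛395):Q] = 3 (since 395 is not a perfect cube, x^3 - 395 is irreducible) and [Q(ω):Q] = 2. Both 2 and 3 divide [K:Q], and [K:Q] ≤ 3·2 = 6, so [K:Q] = 6. (Equivalently: Q(∛395) ⊂ R but ω ∉ R, so [K : Q(∛395)] = 2.)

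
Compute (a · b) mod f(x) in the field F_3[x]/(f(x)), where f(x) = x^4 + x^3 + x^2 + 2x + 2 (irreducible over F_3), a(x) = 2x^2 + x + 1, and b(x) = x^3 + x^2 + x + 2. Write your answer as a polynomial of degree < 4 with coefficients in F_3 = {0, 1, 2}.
a · b ≡ x^3 + x^2 (mod f(x))

Multiply in F_3[x]: a(x)·b(x) = (2x^2 + x + 1)·(x^3 + x^2 + x + 2) = 2x^5 + x^3 + 2. This has degree ≥ 4, so divide by f(x) over F_3: 2x^5 + x^3 + 2 = (2x + 1)·(x^4 + x^3 + x^2 + 2x + 2) + (x^3 + x^2). Hence a·b ≡ x^3 + x^2 (mod f). (F_3[x]/(f) is a field with 3^4 = 81 elements since f is irreducible of degree 4.)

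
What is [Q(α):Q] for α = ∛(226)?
[Q(α):Q] = 3

The minimal polynomial of α is x^3 - 226, irreducible over Q since 226 is not a perfect cube (so x^3 - 226 has no rational root). Hence [Q(α):Q] = deg(m_α) = 3.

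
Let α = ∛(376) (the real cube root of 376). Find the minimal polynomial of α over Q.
m_α(x) = x^3 - 376

α satisfies α^3 = 376, so x^3 - 376 annihilates α. By the rational root test, a rational root p/q (in lowest terms) of x^3 - 376 would satisfy p^3 = 376 q^3, forcing q = 1 and p^3 = 376; but 376 is not a perfect cube, contradiction. A monic cubic over Q with no rational root is irreducible (any nontrivial factorization would include a linear factor). Hence x^3 - 376 is the minimal polynomial of α, and in particular [Q(α):Q] = 3.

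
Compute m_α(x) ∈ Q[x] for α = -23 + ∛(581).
m_α(x) = x^3 + 69x^2 + 1587x + 11586

Set β = α + 23 = ∛(581), so β^3 = 581. Then (α + 23)^3 - 581 = 0, i.e. α is a root of g(x) = (x + 23)^3 - 581 = x^3 + 69x^2 + 1587x + 11586. Since g(x) = h(x + 23) where h(x) = x^3 - 581, and h is irreducible over Q (because 581 is not a perfect cube, so h has no rational root, and a monic cubic with no rational root is irreducible), g is also irreducible (irreducibility is preserved under the substitution x → x + 23). Hence m_α(x) = x^3 + 69x^2 + 1587x + 11586.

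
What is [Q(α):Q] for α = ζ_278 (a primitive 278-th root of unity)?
[Q(α):Q] = 138

The minimal polynomial of ζ_278 over Q is the 278-th cyclotomic polynomial Φ_278(x), which is irreducible over Q and has degree φ(278) = 138. Hence [Q(α):Q] = φ(278) = 138.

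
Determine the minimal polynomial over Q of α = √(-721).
m_α(x) = x^2 + 721

α satisfies α^2 + 721 = 0, so x^2 + 721 annihilates α. Since d = -721 is squarefree and ≠ 1, it is not a perfect square in Q, so x^2 + 721 has no rational root and is therefore irreducible over Q (a degree-2 polynomial over a field is irreducible iff it has no root). Hence m_α(x) = x^2 + 721.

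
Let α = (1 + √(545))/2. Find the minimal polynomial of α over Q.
m_α(x) = x^2 - x - 136

From 2α - 1 = √(545), squaring gives (2α - 1)^2 = 545, i.e. 4α^2 - 4α + 1 = 545, so α^2 - α + (1 - 545)/4 = 0. Since 545 ≡ 1 (mod 4), (1 - 545)/4 = -136 ∈ Z. The polynomial x^2 - x - 136 has discriminant 1 - 4·(-136) = 545, which is not a perfect square in Q (d = 545 is squarefree and ≠ 1), so x^2 - x - 136 is irreducible over Q. It is the minimal polynomial of α.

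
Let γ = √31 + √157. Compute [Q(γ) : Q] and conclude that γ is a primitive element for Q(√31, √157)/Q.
[Q(γ) : Q] = 4 (equivalently, Q(γ) = Q(√31, √157))

Obviously Q(γ) ⊆ Q(√31, √157), and [Q(√31, √157):Q] = 4 (since 31, 157 are distinct squarefree integers > 1 with 4867 not a perfect square). To show equality we compute the minimal polynomial of γ. From γ = √31 + √157: γ^2 = 31 + 2√(4867) + 157 = 188 + 2√(4867), so γ^2 - 188 = 2√(4867); squaring, (γ^2 - 188)^2 = 4·4867, i.e. γ^4 - 376γ^2 + 35344 - 19468 = 0, i.e. γ^4 - 376γ^2 + 15876 = 0. So γ is a root of x^4 - 376x^2 + 15876. This polynomial is irreducible over Q: it has no rational root (each ±√31 ± √157 is irrational), and any factorization into two quadratics over Q would force √(4867) ∈ Q (pairing opposite roots) or √31, √157 ∈ Q (other pairings), all impossible. Hence [Q(γ):Q] = 4 = [Q(√31, √157):Q], so Q(γ) = Q(√31, √157).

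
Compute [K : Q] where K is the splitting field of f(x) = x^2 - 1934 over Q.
[K : Q] = 2

f(x) = x^2 - 1934 factors as (x - √1934)(x + √1934). The splitting field is K = Q(√1934). Since 1934 is squarefree and > 1, it is not a perfect square, so x^2 - 1934 is irreducible over Q and [Q(√1934) : Q] = 2. Hence [K : Q] = 2.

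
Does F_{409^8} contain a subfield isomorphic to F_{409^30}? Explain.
No: F_{409^30} is not a subfield of F_{409^8}

F_{p^m} embeds in F_{p^n} iff m | n. Here 30 ∤ 8 (since 8 = 0·30 + 8 with remainder 8 ≠ 0), so F_{409^30} is not a subfield of F_{409^8}. Equivalently: if it were, the tower law would give 30 = [F_{409^30}:F_409] dividing [F_{409^8}:F_409] = 8, contradiction.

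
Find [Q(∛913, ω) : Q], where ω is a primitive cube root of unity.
[Q(∛913, ω) : Q] = 6

[Q(∛913):Q] = 3 (min poly x^3 - 913, irreducible since 913 is not a perfect cube). [Q(ω):Q] = 2 (min poly x^2 + x + 1). Since Q(∛913) ⊂ R and ω ∉ R, we have ω ∉ Q(∛913), so x^2 + x + 1 remains irreducible over Q(∛913) and [Q(∛913, ω) : Q(∛913)] = 2. By the tower law, [Q(∛913, ω) : Q] = 3 · 2 = 6. (In fact Q(∛913, ω) is the splitting field of x^3 - 913 over Q.)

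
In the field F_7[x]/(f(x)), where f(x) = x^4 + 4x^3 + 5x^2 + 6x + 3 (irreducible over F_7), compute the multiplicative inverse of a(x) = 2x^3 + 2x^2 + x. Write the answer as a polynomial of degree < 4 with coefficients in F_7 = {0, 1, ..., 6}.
a(x)^(-1) ≡ 5x^3 + 2x + 6 (mod f(x))

Since f is irreducible over F_7, F_7[x]/(f) is a field and a(x) ≠ 0 has an inverse. Apply the extended Euclidean algorithm to f(x) and a(x) in F_7[x]: f(x) = (4x + 5)·a(x) + (5x^2 + x + 3);  a(x) = (6x + 2)·(5x^2 + x + 3) + (2x + 1);  (5x^2 + x + 3) = (6x + 1)·(2x + 1) + (2). The last nonzero remainder is the constant 2 = gcd(f, a) in F_7. Back-substituting through the division chain expresses 2 = s(x)·a(x) + t(x)·f(x) with s(x) ≡ 3x^3 + 4x + 5 (mod f), so (3x^3 + 4x + 5)·a(x) ≡ 2 (mod f). Multiplying by 2^(-1) ≡ 4 in F_7 gives a(x)^(-1) ≡ 4·(3x^3 + 4x + 5) ≡ 5x^3 + 2x + 6 (mod f). Check: (2x^3 + 2x^2 + x)·(5x^3 + 2x + 6) = 3x^6 + 3x^5 + 2x^4 + 2x^3 + 6x ≡ 1 (mod x^4 + 4x^3 + 5x^2 + 6x + 3).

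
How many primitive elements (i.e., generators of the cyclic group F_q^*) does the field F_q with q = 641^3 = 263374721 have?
There are φ(263374720) = 90298368 primitive elements

F_q^* is cyclic of order q - 1 = 263374720. A cyclic group of order m has exactly φ(m) generators. Here m = 263374720 = 2^7 · 5 · 7 · 58789, so the number of primitive elements is φ(263374720) = 90298368.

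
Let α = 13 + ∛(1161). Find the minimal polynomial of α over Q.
m_α(x) = x^3 - 39x^2 + 507x - 3358

Set β = α - 13 = ∛(1161), so β^3 = 1161. Then (α - 13)^3 - 1161 = 0, i.e. α is a root of g(x) = (x - 13)^3 - 1161 = x^3 - 39x^2 + 507x - 3358. Since g(x) = h(x - 13) where h(x) = x^3 - 1161, and h is irreducible over Q (because 1161 is not a perfect cube, so h has no rational root, and a monic cubic with no rational root is irreducible), g is also irreducible (irreducibility is preserved under the substitution x → x - 13). Hence m_α(x) = x^3 - 39x^2 + 507x - 3358.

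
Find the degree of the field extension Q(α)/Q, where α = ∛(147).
[Q(α):Q] = 3

The minimal polynomial of α is x^3 - 147, irreducible over Q since 147 is not a perfect cube (so x^3 - 147 has no rational root). Hence [Q(α):Q] = deg(m_α) = 3.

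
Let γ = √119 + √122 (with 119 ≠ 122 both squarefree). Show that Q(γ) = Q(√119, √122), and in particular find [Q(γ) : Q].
[Q(γ) : Q] = 4 (equivalently, Q(γ) = Q(√119, √122))

Obviously Q(γ) ⊆ Q(√119, √122), and [Q(√119, √122):Q] = 4 (since 119, 122 are distinct squarefree integers > 1 with 14518 not a perfect square). To show equality we compute the minimal polynomial of γ. From γ = √119 + √122: γ^2 = 119 + 2√(14518) + 122 = 241 + 2√(14518), so γ^2 - 241 = 2√(14518); squaring, (γ^2 - 241)^2 = 4·14518, i.e. γ^4 - 482γ^2 + 58081 - 58072 = 0, i.e. γ^4 - 482γ^2 + 9 = 0. So γ is a root of x^4 - 482x^2 + 9. This polynomial is irreducible over Q: it has no rational root (each ±√119 ± √122 is irrational), and any factorization into two quadratics over Q would force √(14518) ∈ Q (pairing opposite roots) or √119, √122 ∈ Q (other pairings), all impossible. Hence [Q(γ):Q] = 4 = [Q(√119, √122):Q], so Q(γ) = Q(√119, √122).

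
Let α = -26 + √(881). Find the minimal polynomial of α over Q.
m_α(x) = x^2 + 52x - 205

From α + 26 = √(881), squaring gives (α + 26)^2 = 881, i.e. α^2 + 52α + 676 = 881, so α^2 + 52α - 205 = 0. The discriminant of x^2 + 52x - 205 is (52)^2 - 4·(-205) = 2704 + 820 = 3524, and 4·(881) is not a perfect square in Q since 881 is squarefree and ≠ 1. Hence x^2 + 52x - 205 is irreducible over Q and is the minimal polynomial of α.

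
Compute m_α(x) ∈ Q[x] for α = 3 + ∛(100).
m_α(x) = x^3 - 9x^2 + 27x - 127

Set β = α - 3 = ∛(100), so β^3 = 100. Then (α - 3)^3 - 100 = 0, i.e. α is a root of g(x) = (x - 3)^3 - 100 = x^3 - 9x^2 + 27x - 127. Since g(x) = h(x - 3) where h(x) = x^3 - 100, and h is irreducible over Q (because 100 is not a perfect cube, so h has no rational root, and a monic cubic with no rational root is irreducible), g is also irreducible (irreducibility is preserved under the substitution x → x - 3). Hence m_α(x) = x^3 - 9x^2 + 27x - 127.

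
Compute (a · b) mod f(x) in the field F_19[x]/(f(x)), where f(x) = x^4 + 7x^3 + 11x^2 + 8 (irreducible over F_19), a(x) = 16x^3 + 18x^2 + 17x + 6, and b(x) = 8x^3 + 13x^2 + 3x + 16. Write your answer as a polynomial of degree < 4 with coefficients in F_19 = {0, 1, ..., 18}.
a · b ≡ 4x^3 + 11x^2 + 6x + 10 (mod f(x))

Multiply in F_19[x]: a(x)·b(x) = (16x^3 + 18x^2 + 17x + 6)·(8x^3 + 13x^2 + 3x + 16) = 14x^6 + 10x^5 + 9x^3 + 18x^2 + 5x + 1. This has degree ≥ 4, so divide by f(x) over F_19: 14x^6 + 10x^5 + 9x^3 + 18x^2 + 5x + 1 = (14x^2 + 7x + 6)·(x^4 + 7x^3 + 11x^2 + 8) + (4x^3 + 11x^2 + 6x + 10). Hence a·b ≡ 4x^3 + 11x^2 + 6x + 10 (mod f). (F_19[x]/(f) is a field with 19^4 = 130321 elements since f is irreducible of degree 4.)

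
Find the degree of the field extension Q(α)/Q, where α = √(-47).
[Q(α):Q] = 2

[Q(α):Q] equals the degree of the minimal polynomial of α. Here α^2 = -47 and x^2 + 47 is irreducible (d = -47 is squarefree, ≠ 1, hence not a square), so deg(m_α) = 2. Thus [Q(α):Q] = 2.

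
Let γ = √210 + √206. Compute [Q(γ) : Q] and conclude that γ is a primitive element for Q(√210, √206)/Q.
[Q(γ) : Q] = 4 (equivalently, Q(γ) = Q(√210, √206))

Obviously Q(γ) ⊆ Q(√210, √206), and [Q(√210, √206):Q] = 4 (since 210, 206 are distinct squarefree integers > 1 with 43260 not a perfect square). To show equality we compute the minimal polynomial of γ. From γ = √210 + √206: γ^2 = 210 + 2√(43260) + 206 = 416 + 2√(43260), so γ^2 - 416 = 2√(43260); squaring, (γ^2 - 416)^2 = 4·43260, i.e. γ^4 - 832γ^2 + 173056 - 173040 = 0, i.e. γ^4 - 832γ^2 + 16 = 0. So γ is a root of x^4 - 832x^2 + 16. This polynomial is irreducible over Q: it has no rational root (each ±√210 ± √206 is irrational), and any factorization into two quadratics over Q would force √(43260) ∈ Q (pairing opposite roots) or √210, √206 ∈ Q (other pairings), all impossible. Hence [Q(γ):Q] = 4 = [Q(√210, √206):Q], so Q(γ) = Q(√210, √206).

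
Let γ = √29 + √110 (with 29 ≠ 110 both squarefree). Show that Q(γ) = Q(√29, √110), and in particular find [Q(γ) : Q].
[Q(γ) : Q] = 4 (equivalently, Q(γ) = Q(√29, √110))

Obviously Q(γ) ⊆ Q(√29, √110), and [Q(√29, √110):Q] = 4 (since 29, 110 are distinct squarefree integers > 1 with 3190 not a perfect square). To show equality we compute the minimal polynomial of γ. From γ = √29 + √110: γ^2 = 29 + 2√(3190) + 110 = 139 + 2√(3190), so γ^2 - 139 = 2√(3190); squaring, (γ^2 - 139)^2 = 4·3190, i.e. γ^4 - 278γ^2 + 19321 - 12760 = 0, i.e. γ^4 - 278γ^2 + 6561 = 0. So γ is a root of x^4 - 278x^2 + 6561. This polynomial is irreducible over Q: it has no rational root (each ±√29 ± √110 is irrational), and any factorization into two quadratics over Q would force √(3190) ∈ Q (pairing opposite roots) or √29, √110 ∈ Q (other pairings), all impossible. Hence [Q(γ):Q] = 4 = [Q(√29, √110):Q], so Q(γ) = Q(√29, √110).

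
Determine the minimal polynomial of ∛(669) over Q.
m_α(x) = x^3 - 669

α satisfies α^3 = 669, so x^3 - 669 annihilates α. By the rational root test, a rational root p/q (in lowest terms) of x^3 - 669 would satisfy p^3 = 669 q^3, forcing q = 1 and p^3 = 669; but 669 is not a perfect cube, contradiction. A monic cubic over Q with no rational root is irreducible (any nontrivial factorization would include a linear factor). Hence x^3 - 669 is the minimal polynomial of α, and in particular [Q(α):Q] = 3.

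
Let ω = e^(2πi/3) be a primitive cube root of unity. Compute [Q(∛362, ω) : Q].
[Q(∛362, ω) : Q] = 6

[Q(∛362):Q] = 3 (min poly x^3 - 362, irreducible since 362 is not a perfect cube). [Q(ω):Q] = 2 (min poly x^2 + x + 1). Since Q(∛362) ⊂ R and ω ∉ R, we have ω ∉ Q(∛362), so x^2 + x + 1 remains irreducible over Q(∛362) and [Q(∛362, ω) : Q(∛362)] = 2. By the tower law, [Q(∛362, ω) : Q] = 3 · 2 = 6. (In fact Q(∛362, ω) is the splitting field of x^3 - 362 over Q.)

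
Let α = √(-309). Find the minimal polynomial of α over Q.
m_α(x) = x^2 + 309

α satisfies α^2 + 309 = 0, so x^2 + 309 annihilates α. Since d = -309 is squarefree and ≠ 1, it is not a perfect square in Q, so x^2 + 309 has no rational root and is therefore irreducible over Q (a degree-2 polynomial over a field is irreducible iff it has no root). Hence m_α(x) = x^2 + 309.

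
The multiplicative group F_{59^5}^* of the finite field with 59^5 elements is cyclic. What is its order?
|F_{59^5}^*| = 714924298

F_{59^5} has 59^5 = 714924299 elements; its multiplicative group consists of all nonzero elements, so |F_{59^5}^*| = 714924299 - 1 = 714924298. (It is cyclic since any finite subgroup of the multiplicative group of a field is cyclic.)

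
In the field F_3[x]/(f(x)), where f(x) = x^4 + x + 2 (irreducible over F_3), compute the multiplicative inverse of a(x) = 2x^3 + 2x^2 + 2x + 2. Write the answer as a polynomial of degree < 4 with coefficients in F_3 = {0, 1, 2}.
a(x)^(-1) ≡ 2x^3 (mod f(x))

Since f is irreducible over F_3, F_3[x]/(f) is a field and a(x) ≠ 0 has an inverse. Apply the extended Euclidean algorithm to f(x) and a(x) in F_3[x]: f(x) = (2x + 1)·a(x) + (x);  a(x) = (2x^2 + 2x + 2)·(x) + (2). The last nonzero remainder is the constant 2 = gcd(f, a) in F_3. Back-substituting through the division chain expresses 2 = s(x)·a(x) + t(x)·f(x) with s(x) ≡ x^3 (mod f), so (x^3)·a(x) ≡ 2 (mod f). Multiplying by 2^(-1) ≡ 2 in F_3 gives a(x)^(-1) ≡ 2·(x^3) ≡ 2x^3 (mod f). Check: (2x^3 + 2x^2 + 2x + 2)·(2x^3) = x^6 + x^5 + x^4 + x^3 ≡ 1 (mod x^4 + x + 2).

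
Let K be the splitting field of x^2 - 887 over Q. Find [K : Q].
[K : Q] = 2

f(x) = x^2 - 887 factors as (x - √887)(x + √887). The splitting field is K = Q(√887). Since 887 is squarefree and > 1, it is not a perfect square, so x^2 - 887 is irreducible over Q and [Q(√887) : Q] = 2. Hence [K : Q] = 2.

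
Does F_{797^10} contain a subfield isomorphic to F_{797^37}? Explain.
No: F_{797^37} is not a subfield of F_{797^10}

F_{p^m} embeds in F_{p^n} iff m | n. Here 37 ∤ 10 (since 10 = 0·37 + 10 with remainder 10 ≠ 0), so F_{797^37} is not a subfield of F_{797^10}. Equivalently: if it were, the tower law would give 37 = [F_{797^37}:F_797] dividing [F_{797^10}:F_797] = 10, contradiction.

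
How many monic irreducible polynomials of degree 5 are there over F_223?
There are 110294615424 monic irreducible polynomials of degree 5 over F_223

Each element of F_{223^5} that lies in no proper subfield is a root of exactly one monic irreducible of degree 5 over F_223, and each such polynomial has 5 distinct roots in F_{223^5}. By Möbius inversion the count is N_223(5) = (1/5) Σ_{d|5} μ(5/d) · 223^d = (1/5)(μ(5)·223^1 + μ(1)·223^5) = 551473077120/5 = 110294615424.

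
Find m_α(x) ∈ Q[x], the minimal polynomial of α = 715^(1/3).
m_α(x) = x^3 - 715

α satisfies α^3 = 715, so x^3 - 715 annihilates α. By the rational root test, a rational root p/q (in lowest terms) of x^3 - 715 would satisfy p^3 = 715 q^3, forcing q = 1 and p^3 = 715; but 715 is not a perfect cube, contradiction. A monic cubic over Q with no rational root is irreducible (any nontrivial factorization would include a linear factor). Hence x^3 - 715 is the minimal polynomial of α, and in particular [Q(α):Q] = 3.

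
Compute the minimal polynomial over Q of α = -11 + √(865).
m_α(x) = x^2 + 22x - 744

From α + 11 = √(865), squaring gives (α + 11)^2 = 865, i.e. α^2 + 22α + 121 = 865, so α^2 + 22α - 744 = 0. The discriminant of x^2 + 22x - 744 is (22)^2 - 4·(-744) = 484 + 2976 = 3460, and 4·(865) is not a perfect square in Q since 865 is squarefree and ≠ 1. Hence x^2 + 22x - 744 is irreducible over Q and is the minimal polynomial of α.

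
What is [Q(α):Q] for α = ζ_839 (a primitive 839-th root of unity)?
[Q(α):Q] = 838

The minimal polynomial of ζ_839 over Q is the 839-th cyclotomic polynomial Φ_839(x), which is irreducible over Q and has degree φ(839) = 838. Hence [Q(α):Q] = φ(839) = 838.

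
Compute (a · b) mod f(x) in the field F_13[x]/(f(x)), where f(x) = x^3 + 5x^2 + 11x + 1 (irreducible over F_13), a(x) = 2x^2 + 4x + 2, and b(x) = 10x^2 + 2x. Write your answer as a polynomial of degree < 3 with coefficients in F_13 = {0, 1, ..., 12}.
a · b ≡ 10x^2 + 2x + 4 (mod f(x))

Multiply in F_13[x]: a(x)·b(x) = (2x^2 + 4x + 2)·(10x^2 + 2x) = 7x^4 + 5x^3 + 2x^2 + 4x. This has degree ≥ 3, so divide by f(x) over F_13: 7x^4 + 5x^3 + 2x^2 + 4x = (7x + 9)·(x^3 + 5x^2 + 11x + 1) + (10x^2 + 2x + 4). Hence a·b ≡ 10x^2 + 2x + 4 (mod f). (F_13[x]/(f) is a field with 13^3 = 2197 elements since f is irreducible of degree 3.)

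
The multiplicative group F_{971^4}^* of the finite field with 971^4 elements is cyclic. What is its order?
|F_{971^4}^*| = 888949151280

F_{971^4} has 971^4 = 888949151281 elements; its multiplicative group consists of all nonzero elements, so |F_{971^4}^*| = 888949151281 - 1 = 888949151280. (It is cyclic since any finite subgroup of the multiplicative group of a field is cyclic.)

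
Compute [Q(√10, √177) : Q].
[Q(√10, √177) : Q] = 4

[Q(√10):Q] = 2 (min poly x^2 - 10, irreducible since 10 is squarefree > 1). For the top step, suppose √177 ∈ Q(√10), say √177 = c + d√10 with c, d ∈ Q. Squaring: 177 = c^2 + 10d^2 + 2cd√10. Since √10 ∉ Q this forces 2cd = 0. If d = 0 then √177 = c ∈ Q, contradicting 177 squarefree > 1. If c = 0 then 177 = 10d^2, so 10·177 = (10d)^2 is a perfect square in Q — but 10·177 = 1770 is not a perfect square (since 10 and 177 are distinct squarefree integers). Contradiction. Hence √177 ∉ Q(√10), so x^2 - 177 stays irreducible over Q(√10) and [Q(√10, √177) : Q(√10)] = 2. By the tower law, [Q(√10, √177) : Q] = 2 · 2 = 4.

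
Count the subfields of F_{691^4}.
F_{691^4} has 3 subfields

The subfields of F_{p^n} are exactly the fields F_{p^d} for d | n (each is the fixed field of the unique index-d subgroup of Gal(F_{p^n}/F_p) ≅ Z/nZ). The divisors of n = 4 are {1, 2, 4}, giving 3 subfields: F_{691^1}, F_{691^2}, F_{691^4}.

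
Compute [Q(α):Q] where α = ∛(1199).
[Q(α):Q] = 3

The minimal polynomial of α is x^3 - 1199, irreducible over Q since 1199 is not a perfect cube (so x^3 - 1199 has no rational root). Hence [Q(α):Q] = deg(m_α) = 3.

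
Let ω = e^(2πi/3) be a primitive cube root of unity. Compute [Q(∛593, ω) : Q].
[Q(∛593, ω) : Q] = 6

[Q(∛593):Q] = 3 (min poly x^3 - 593, irreducible since 593 is not a perfect cube). [Q(ω):Q] = 2 (min poly x^2 + x + 1). Since Q(∛593) ⊂ R and ω ∉ R, we have ω ∉ Q(∛593), so x^2 + x + 1 remains irreducible over Q(∛593) and [Q(∛593, ω) : Q(∛593)] = 2. By the tower law, [Q(∛593, ω) : Q] = 3 · 2 = 6. (In fact Q(∛593, ω) is the splitting field of x^3 - 593 over Q.)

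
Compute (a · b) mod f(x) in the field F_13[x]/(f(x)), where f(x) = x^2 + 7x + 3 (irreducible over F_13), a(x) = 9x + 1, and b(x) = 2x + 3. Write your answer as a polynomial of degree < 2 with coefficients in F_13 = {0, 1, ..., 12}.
a · b ≡ 7x + 1 (mod f(x))

Multiply in F_13[x]: a(x)·b(x) = (9x + 1)·(2x + 3) = 5x^2 + 3x + 3. This has degree ≥ 2, so divide by f(x) over F_13: 5x^2 + 3x + 3 = (5)·(x^2 + 7x + 3) + (7x + 1). Hence a·b ≡ 7x + 1 (mod f). (F_13[x]/(f) is a field with 13^2 = 169 elements since f is irreducible of degree 2.)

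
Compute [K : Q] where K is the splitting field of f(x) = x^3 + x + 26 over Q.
[K : Q] = 6

By the rational root test, any rational root of the monic integer polynomial f(x) = x^3 + x + 26 must be an integer dividing the constant term 26, i.e. one of ±{1, 2, 13, 26}. Evaluating: f(1) = 28, f(-1) = 24, f(2) = 36, f(-2) = 16, f(13) = 2236, f(-13) = -2184, f(26) = 17628, f(-26) = -17576; none is 0, so f has no rational root and is therefore irreducible over Q (a cubic with no linear factor over a field is irreducible). For an irreducible cubic, the Galois group is A_3 or S_3 according as the discriminant disc(f) = -4a^3 - 27b^2 = -4·(1)^3 - 27·(26)^2 = -18256 is or is not a square in Q. Here disc(f) = -18256 is not a perfect square in Q, so the Galois group of f over Q is not contained in A_3 and must be all of S_3. The splitting field has degree |S_3| = 6 over Q, so [K : Q] = 6.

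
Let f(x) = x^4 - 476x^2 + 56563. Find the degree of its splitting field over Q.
[K : Q] = 4

Solving the quadratic in x^2: x^2 = (476 ± √(476^2 - 4·56563))/2 = (476 ± √324)/2 = (476 ± 18)/2, giving x^2 = 229 or x^2 = 247. So f(x) = (x^2 - 229)(x^2 - 247) and the roots of f are ±√229, ±√247. Hence the splitting field is K = Q(√229, √247). Since 229 and 247 are distinct squarefree integers > 1, their product 56563 is not a perfect square, so √247 ∉ Q(√229). By the tower law [K:Q] = [Q(√229,√247):Q(√229)] · [Q(√229):Q] = 2 · 2 = 4.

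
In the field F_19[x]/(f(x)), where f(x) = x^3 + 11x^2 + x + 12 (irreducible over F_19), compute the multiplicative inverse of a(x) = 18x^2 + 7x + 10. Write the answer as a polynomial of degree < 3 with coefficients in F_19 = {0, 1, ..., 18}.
a(x)^(-1) ≡ 16x^2 + 16x + 13 (mod f(x))

Since f is irreducible over F_19, F_19[x]/(f) is a field and a(x) ≠ 0 has an inverse. Apply the extended Euclidean algorithm to f(x) and a(x) in F_19[x]: f(x) = (18x + 1)·a(x) + (4x + 2);  a(x) = (14x + 9)·(4x + 2) + (11). The last nonzero remainder is the constant 11 = gcd(f, a) in F_19. Back-substituting through the division chain expresses 11 = s(x)·a(x) + t(x)·f(x) with s(x) ≡ 5x^2 + 5x + 10 (mod f), so (5x^2 + 5x + 10)·a(x) ≡ 11 (mod f). Multiplying by 11^(-1) ≡ 7 in F_19 gives a(x)^(-1) ≡ 7·(5x^2 + 5x + 10) ≡ 16x^2 + 16x + 13 (mod f). Check: (18x^2 + 7x + 10)·(16x^2 + 16x + 13) = 3x^4 + x^3 + 12x^2 + 4x + 16 ≡ 1 (mod x^3 + 11x^2 + x + 12).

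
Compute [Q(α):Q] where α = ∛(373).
[Q(α):Q] = 3

The minimal polynomial of α is x^3 - 373, irreducible over Q since 373 is not a perfect cube (so x^3 - 373 has no rational root). Hence [Q(α):Q] = deg(m_α) = 3.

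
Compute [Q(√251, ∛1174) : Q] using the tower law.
[Q(√251, ∛1174) : Q] = 6

Let L = Q(√251, ∛1174). Since Q(√251) ⊂ L and [Q(√251):Q] = 2, the tower law gives 2 | [L:Q]. Likewise Q(∛1174) ⊂ L with [Q(∛1174):Q] = 3 (because 1174 is not a perfect cube), so 3 | [L:Q]. As gcd(2,3) = 1, [L:Q] is divisible by 6. Conversely L is generated over Q by √251 and ∛1174, so [L:Q] ≤ 2·3 = 6. Therefore [Q(√251, ∛1174) : Q] = 6.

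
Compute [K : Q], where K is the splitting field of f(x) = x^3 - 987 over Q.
[K : Q] = 6

The roots of x^3 - 987 are ∛987, ω∛987, ω^2∛987 where ω = e^(2πi/3) is a primitive cube root of unity, so K = Q(∛987, ω). Now [Q(∛987):Q] = 3 (since 987 is not a perfect cube, x^3 - 987 is irreducible) and [Q(ω):Q] = 2. Both 2 and 3 divide [K:Q], and [K:Q] ≤ 3·2 = 6, so [K:Q] = 6. (Equivalently: Q(∛987) ⊂ R but ω ∉ R, so [K : Q(∛987)] = 2.)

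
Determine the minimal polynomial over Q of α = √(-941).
m_α(x) = x^2 + 941

α satisfies α^2 + 941 = 0, so x^2 + 941 annihilates α. Since d = -941 is squarefree and ≠ 1, it is not a perfect square in Q, so x^2 + 941 has no rational root and is therefore irreducible over Q (a degree-2 polynomial over a field is irreducible iff it has no root). Hence m_α(x) = x^2 + 941.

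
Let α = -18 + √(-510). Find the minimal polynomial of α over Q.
m_α(x) = x^2 + 36x + 834

From α + 18 = √(-510), squaring gives (α + 18)^2 = -510, i.e. α^2 + 36α + 324 = -510, so α^2 + 36α + 834 = 0. The discriminant of x^2 + 36x + 834 is (36)^2 - 4·(834) = 1296 - 3336 = -2040, and 4·(-510) is not a perfect square in Q since -510 is squarefree and ≠ 1. Hence x^2 + 36x + 834 is irreducible over Q and is the minimal polynomial of α.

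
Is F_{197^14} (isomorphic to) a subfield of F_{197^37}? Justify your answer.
No: F_{197^14} is not a subfield of F_{197^37}

F_{p^m} embeds in F_{p^n} iff m | n. Here 14 ∤ 37 (since 37 = 2·14 + 9 with remainder 9 ≠ 0), so F_{197^14} is not a subfield of F_{197^37}. Equivalently: if it were, the tower law would give 14 = [F_{197^14}:F_197] dividing [F_{197^37}:F_197] = 37, contradiction.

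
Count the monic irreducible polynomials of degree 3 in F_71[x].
There are 119280 monic irreducible polynomials of degree 3 over F_71

Each element of F_{71^3} that lies in no proper subfield is a root of exactly one monic irreducible of degree 3 over F_71, and each such polynomial has 3 distinct roots in F_{71^3}. By Möbius inversion the count is N_71(3) = (1/3) Σ_{d|3} μ(3/d) · 71^d = (1/3)(μ(3)·71^1 + μ(1)·71^3) = 357840/3 = 119280.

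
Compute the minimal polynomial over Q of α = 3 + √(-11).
m_α(x) = x^2 - 6x + 20

From α - 3 = √(-11), squaring gives (α - 3)^2 = -11, i.e. α^2 - 6α + 9 = -11, so α^2 - 6α + 20 = 0. The discriminant of x^2 - 6x + 20 is (-6)^2 - 4·(20) = 36 - 80 = -44, and 4·(-11) is not a perfect square in Q since -11 is squarefree and ≠ 1. Hence x^2 - 6x + 20 is irreducible over Q and is the minimal polynomial of α.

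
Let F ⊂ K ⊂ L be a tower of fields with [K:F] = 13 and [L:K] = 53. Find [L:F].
[L:F] = 689

The tower law says that for any tower of field extensions F ⊂ K ⊂ L with finite degrees, [L:F] = [L:K] · [K:F]. Here this gives [L:F] = 53 · 13 = 689.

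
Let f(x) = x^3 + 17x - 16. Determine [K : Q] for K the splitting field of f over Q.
[K : Q] = 6

By the rational root test, any rational root of the monic integer polynomial f(x) = x^3 + 17x - 16 must be an integer dividing the constant term -16, i.e. one of ±{1, 2, 4, 8, 16}. Evaluating: f(1) = 2, f(-1) = -34, f(2) = 26, f(-2) = -58, f(4) = 116, f(-4) = -148, f(8) = 632, f(-8) = -664, f(16) = 4352, f(-16) = -4384; none is 0, so f has no rational root and is therefore irreducible over Q (a cubic with no linear factor over a field is irreducible). For an irreducible cubic, the Galois group is A_3 or S_3 according as the discriminant disc(f) = -4a^3 - 27b^2 = -4·(17)^3 - 27·(-16)^2 = -26564 is or is not a square in Q. Here disc(f) = -26564 is not a perfect square in Q, so the Galois group of f over Q is not contained in A_3 and must be all of S_3. The splitting field has degree |S_3| = 6 over Q, so [K : Q] = 6.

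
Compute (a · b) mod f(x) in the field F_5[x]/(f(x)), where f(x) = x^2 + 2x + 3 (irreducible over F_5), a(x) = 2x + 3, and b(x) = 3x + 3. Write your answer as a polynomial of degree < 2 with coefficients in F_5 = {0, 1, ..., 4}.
a · b ≡ 3x + 1 (mod f(x))

Multiply in F_5[x]: a(x)·b(x) = (2x + 3)·(3x + 3) = x^2 + 4. This has degree ≥ 2, so divide by f(x) over F_5: x^2 + 4 = (1)·(x^2 + 2x + 3) + (3x + 1). Hence a·b ≡ 3x + 1 (mod f). (F_5[x]/(f) is a field with 5^2 = 25 elements since f is irreducible of degree 2.)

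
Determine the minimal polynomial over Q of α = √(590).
m_α(x) = x^2 - 590

α satisfies α^2 - 590 = 0, so x^2 - 590 annihilates α. Since d = 590 is squarefree and ≠ 1, it is not a perfect square in Q, so x^2 - 590 has no rational root and is therefore irreducible over Q (a degree-2 polynomial over a field is irreducible iff it has no root). Hence m_α(x) = x^2 - 590.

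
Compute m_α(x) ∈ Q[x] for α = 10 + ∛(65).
m_α(x) = x^3 - 30x^2 + 300x - 1065

Set β = α - 10 = ∛(65), so β^3 = 65. Then (α - 10)^3 - 65 = 0, i.e. α is a root of g(x) = (x - 10)^3 - 65 = x^3 - 30x^2 + 300x - 1065. Since g(x) = h(x - 10) where h(x) = x^3 - 65, and h is irreducible over Q (because 65 is not a perfect cube, so h has no rational root, and a monic cubic with no rational root is irreducible), g is also irreducible (irreducibility is preserved under the substitution x → x - 10). Hence m_α(x) = x^3 - 30x^2 + 300x - 1065.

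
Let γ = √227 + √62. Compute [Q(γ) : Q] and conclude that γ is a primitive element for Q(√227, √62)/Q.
[Q(γ) : Q] = 4 (equivalently, Q(γ) = Q(√227, √62))

Obviously Q(γ) ⊆ Q(√227, √62), and [Q(√227, √62):Q] = 4 (since 227, 62 are distinct squarefree integers > 1 with 14074 not a perfect square). To show equality we compute the minimal polynomial of γ. From γ = √227 + √62: γ^2 = 227 + 2√(14074) + 62 = 289 + 2√(14074), so γ^2 - 289 = 2√(14074); squaring, (γ^2 - 289)^2 = 4·14074, i.e. γ^4 - 578γ^2 + 83521 - 56296 = 0, i.e. γ^4 - 578γ^2 + 27225 = 0. So γ is a root of x^4 - 578x^2 + 27225. This polynomial is irreducible over Q: it has no rational root (each ±√227 ± √62 is irrational), and any factorization into two quadratics over Q would force √(14074) ∈ Q (pairing opposite roots) or √227, √62 ∈ Q (other pairings), all impossible. Hence [Q(γ):Q] = 4 = [Q(√227, √62):Q], so Q(γ) = Q(√227, √62).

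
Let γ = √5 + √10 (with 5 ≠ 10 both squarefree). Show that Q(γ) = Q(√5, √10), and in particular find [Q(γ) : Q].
[Q(γ) : Q] = 4 (equivalently, Q(γ) = Q(√5, √10))

Obviously Q(γ) ⊆ Q(√5, √10), and [Q(√5, √10):Q] = 4 (since 5, 10 are distinct squarefree integers > 1 with 50 not a perfect square). To show equality we compute the minimal polynomial of γ. From γ = √5 + √10: γ^2 = 5 + 2√(50) + 10 = 15 + 2√(50), so γ^2 - 15 = 2√(50); squaring, (γ^2 - 15)^2 = 4·50, i.e. γ^4 - 30γ^2 + 225 - 200 = 0, i.e. γ^4 - 30γ^2 + 25 = 0. So γ is a root of x^4 - 30x^2 + 25. This polynomial is irreducible over Q: it has no rational root (each ±√5 ± √10 is irrational), and any factorization into two quadratics over Q would force √(50) ∈ Q (pairing opposite roots) or √5, √10 ∈ Q (other pairings), all impossible. Hence [Q(γ):Q] = 4 = [Q(√5, √10):Q], so Q(γ) = Q(√5, √10).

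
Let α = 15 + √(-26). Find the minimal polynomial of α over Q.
m_α(x) = x^2 - 30x + 251

From α - 15 = √(-26), squaring gives (α - 15)^2 = -26, i.e. α^2 - 30α + 225 = -26, so α^2 - 30α + 251 = 0. The discriminant of x^2 - 30x + 251 is (-30)^2 - 4·(251) = 900 - 1004 = -104, and 4·(-26) is not a perfect square in Q since -26 is squarefree and ≠ 1. Hence x^2 - 30x + 251 is irreducible over Q and is the minimal polynomial of α.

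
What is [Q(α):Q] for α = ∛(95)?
[Q(α):Q] = 3

The minimal polynomial of α is x^3 - 95, irreducible over Q since 95 is not a perfect cube (so x^3 - 95 has no rational root). Hence [Q(α):Q] = deg(m_α) = 3.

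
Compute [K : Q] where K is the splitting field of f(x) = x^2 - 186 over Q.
[K : Q] = 2

f(x) = x^2 - 186 factors as (x - √186)(x + √186). The splitting field is K = Q(√186). Since 186 is squarefree and > 1, it is not a perfect square, so x^2 - 186 is irreducible over Q and [Q(√186) : Q] = 2. Hence [K : Q] = 2.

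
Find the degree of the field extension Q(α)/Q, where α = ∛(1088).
[Q(α):Q] = 3

The minimal polynomial of α is x^3 - 1088, irreducible over Q since 1088 is not a perfect cube (so x^3 - 1088 has no rational root). Hence [Q(α):Q] = deg(m_α) = 3.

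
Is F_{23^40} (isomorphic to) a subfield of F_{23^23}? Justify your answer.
No: F_{23^40} is not a subfield of F_{23^23}

F_{p^m} embeds in F_{p^n} iff m | n. Here 40 ∤ 23 (since 23 = 0·40 + 23 with remainder 23 ≠ 0), so F_{23^40} is not a subfield of F_{23^23}. Equivalently: if it were, the tower law would give 40 = [F_{23^40}:F_23] dividing [F_{23^23}:F_23] = 23, contradiction.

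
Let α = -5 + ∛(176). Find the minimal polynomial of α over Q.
m_α(x) = x^3 + 15x^2 + 75x - 51

Set β = α + 5 = ∛(176), so β^3 = 176. Then (α + 5)^3 - 176 = 0, i.e. α is a root of g(x) = (x + 5)^3 - 176 = x^3 + 15x^2 + 75x - 51. Since g(x) = h(x + 5) where h(x) = x^3 - 176, and h is irreducible over Q (because 176 is not a perfect cube, so h has no rational root, and a monic cubic with no rational root is irreducible), g is also irreducible (irreducibility is preserved under the substitution x → x + 5). Hence m_α(x) = x^3 + 15x^2 + 75x - 51.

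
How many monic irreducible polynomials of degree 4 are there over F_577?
There are 27710346528 monic irreducible polynomials of degree 4 over F_577

Each element of F_{577^4} that lies in no proper subfield is a root of exactly one monic irreducible of degree 4 over F_577, and each such polynomial has 4 distinct roots in F_{577^4}. By Möbius inversion the count is N_577(4) = (1/4) Σ_{d|4} μ(4/d) · 577^d = (1/4)(μ(4)·577^1 + μ(2)·577^2 + μ(1)·577^4) = 110841386112/4 = 27710346528.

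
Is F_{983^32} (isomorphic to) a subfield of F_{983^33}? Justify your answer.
No: F_{983^32} is not a subfield of F_{983^33}

F_{p^m} embeds in F_{p^n} iff m | n. Here 32 ∤ 33 (since 33 = 1·32 + 1 with remainder 1 ≠ 0), so F_{983^32} is not a subfield of F_{983^33}. Equivalently: if it were, the tower law would give 32 = [F_{983^32}:F_983] dividing [F_{983^33}:F_983] = 33, contradiction.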